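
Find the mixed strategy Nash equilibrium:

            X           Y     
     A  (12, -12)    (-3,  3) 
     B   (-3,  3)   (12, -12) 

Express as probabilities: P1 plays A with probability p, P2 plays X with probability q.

p = 0.5, q = 0.5

Work:
Find probabilities that make opponent indifferent:
P2 chooses q to make P1 indifferent between A and B
P1 chooses p to make P2 indifferent between X and Y
Mixed NE: P1 plays (A: 0.5, B: 0.5), P2 plays (X: 0.5, Y: 0.5)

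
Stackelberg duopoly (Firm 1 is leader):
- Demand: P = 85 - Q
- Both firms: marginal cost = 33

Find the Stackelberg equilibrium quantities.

q₁* (leader) = 26.0, q₂* (follower) = 13.0

Work:
Follower's reaction: q₂ = (a - c - q₁)/2
Leader substitutes: π₁ = q₁·(a - q₁ - (a-c-q₁)/2 - c)
FOC: q₁* = (85 - 33)/2 = 26.00
Then: q₂* = (85 - 33 - 26.0)/2 = 13.00
Leader has first-mover advantage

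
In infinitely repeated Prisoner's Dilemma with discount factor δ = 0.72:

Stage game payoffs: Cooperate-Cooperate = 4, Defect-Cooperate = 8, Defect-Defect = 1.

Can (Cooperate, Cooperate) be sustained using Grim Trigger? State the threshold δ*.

δ* = 0.5714; since δ = 0.72 ≥ 0.5714, cooperation can be sustained

Work:
For Grim Trigger:
Cooperate forever: 4/(1-δ)
Defect then punished: 8 + 1·δ/(1-δ)
Need: 4/(1-δ) ≥ 8 + 1·δ/(1-δ)
Solving: δ ≥ (T-R)/(T-P) = (8-4)/(8-1) = 0.5714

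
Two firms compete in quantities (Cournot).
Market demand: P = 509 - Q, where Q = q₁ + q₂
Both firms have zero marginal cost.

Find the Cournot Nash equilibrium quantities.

q₁* = q₂* = 169.67; P* = 169.67

Work:
Profit: π_i = P·q_i = (a - q_i - q_j)·q_i
FOC: ∂π_i/∂q_i = a - 2q_i - q_j = 0
Reaction function: q_i = (509 - q_j)/2
Symmetry: q* = 509/3 = 169.67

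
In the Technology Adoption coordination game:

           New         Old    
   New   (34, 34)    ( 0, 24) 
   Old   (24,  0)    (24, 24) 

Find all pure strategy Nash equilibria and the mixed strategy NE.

Pure NE: (New, New) and (Old, Old); Mixed NE: p = 0.7059, q = 0.7059

Work:
Check pure NE:
(New, New): (34, 34) - no unilateral deviation beneficial
(Old, Old): (24, 24) - no unilateral deviation beneficial
Mixed NE: P1 plays New with p = 0.7059, P2 plays New with q = 0.7059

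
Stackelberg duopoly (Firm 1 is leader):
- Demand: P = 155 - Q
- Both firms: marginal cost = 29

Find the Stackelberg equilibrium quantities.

q₁* (leader) = 63.0, q₂* (follower) = 31.5

Work:
Follower's reaction: q₂ = (a - c - q₁)/2
Leader substitutes: π₁ = q₁·(a - q₁ - (a-c-q₁)/2 - c)
FOC: q₁* = (155 - 29)/2 = 63.00
Then: q₂* = (155 - 29 - 63.0)/2 = 31.50
Leader has first-mover advantage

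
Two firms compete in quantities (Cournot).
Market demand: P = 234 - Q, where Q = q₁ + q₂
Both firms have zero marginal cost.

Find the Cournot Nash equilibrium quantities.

q₁* = q₂* = 78.0; P* = 78.0

Work:
Profit: π_i = P·q_i = (a - q_i - q_j)·q_i
FOC: ∂π_i/∂q_i = a - 2q_i - q_j = 0
Reaction function: q_i = (234 - q_j)/2
Symmetry: q* = 234/3 = 78.0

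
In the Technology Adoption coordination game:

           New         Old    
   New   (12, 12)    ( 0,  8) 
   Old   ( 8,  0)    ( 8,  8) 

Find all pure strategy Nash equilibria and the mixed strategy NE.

Pure NE: (New, New) and (Old, Old); Mixed NE: p = 0.6667, q = 0.6667

Work:
Check pure NE:
(New, New): (12, 12) - no unilateral deviation beneficial
(Old, Old): (8, 8) - no unilateral deviation beneficial
Mixed NE: P1 plays New with p = 0.6667, P2 plays New with q = 0.6667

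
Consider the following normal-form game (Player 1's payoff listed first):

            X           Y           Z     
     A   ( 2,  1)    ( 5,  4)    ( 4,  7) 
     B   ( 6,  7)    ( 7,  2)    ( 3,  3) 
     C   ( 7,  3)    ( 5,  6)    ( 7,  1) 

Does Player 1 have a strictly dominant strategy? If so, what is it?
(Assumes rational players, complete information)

No strictly dominant strategy exists for Player 1

Work:
A strategy strictly dominates another if it gives a strictly higher payoff against every opponent action. Compare each pair of P1's strategies column-by-column:
  A vs B: [2 vs 6, 5 vs 7, 4 vs 3] → A does not strictly dominate B (column X: 2 ≤ 6)
  A vs C: [2 vs 7, 5 vs 5, 4 vs 7] → A does not strictly dominate C (column X: 2 ≤ 7)
  B vs A: [6 vs 2, 7 vs 5, 3 vs 4] → B does not strictly dominate A (column Z: 3 ≤ 4)
  B vs C: [6 vs 7, 7 vs 5, 3 vs 7] → B does not strictly dominate C (column X: 6 ≤ 7)
  C vs A: [7 vs 2, 5 vs 5, 7 vs 4] → C does not strictly dominate A (column Y: 5 ≤ 5)
  C vs B: [7 vs 6, 5 vs 7, 7 vs 3] → C does not strictly dominate B (column Y: 5 ≤ 7)
No single strategy strictly dominates all others → no strictly dominant strategy.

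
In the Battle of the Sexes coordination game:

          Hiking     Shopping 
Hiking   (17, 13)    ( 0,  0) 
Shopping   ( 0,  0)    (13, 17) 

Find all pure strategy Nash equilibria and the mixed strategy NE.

Pure NE: (Hiking, Hiking) and (Shopping, Shopping); Mixed NE: p = 0.5667, q = 0.4333

Work:
Check pure NE:
(Hiking, Hiking): (17, 13) - no unilateral deviation beneficial
(Shopping, Shopping): (13, 17) - no unilateral deviation beneficial
Mixed NE: P1 plays Hiking with p = 0.5667, P2 plays Hiking with q = 0.4333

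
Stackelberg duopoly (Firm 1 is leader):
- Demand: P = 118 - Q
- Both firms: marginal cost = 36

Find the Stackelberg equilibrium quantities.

q₁* (leader) = 41.0, q₂* (follower) = 20.5

Work:
Follower's reaction: q₂ = (a - c - q₁)/2
Leader substitutes: π₁ = q₁·(a - q₁ - (a-c-q₁)/2 - c)
FOC: q₁* = (118 - 36)/2 = 41.00
Then: q₂* = (118 - 36 - 41.0)/2 = 20.50
Leader has first-mover advantage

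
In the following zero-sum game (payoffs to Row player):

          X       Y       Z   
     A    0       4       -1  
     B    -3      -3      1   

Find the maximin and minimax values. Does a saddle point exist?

Maximin = -1, Minimax = 0, Saddle: False

Work:
Row minimums: [-1, -3] → maximin = -1
Column maximums: [0, 4, 1] → minimax = 0
No saddle point (maximin ≠ minimax). Mixed strategy needed.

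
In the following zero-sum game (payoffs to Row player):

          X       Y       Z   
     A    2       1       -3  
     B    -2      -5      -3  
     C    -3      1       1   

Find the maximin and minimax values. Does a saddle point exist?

Maximin = -3, Minimax = 1, Saddle: False

Work:
Row minimums: [-3, -5, -3] → maximin = -3
Column maximums: [2, 1, 1] → minimax = 1
No saddle point (maximin ≠ minimax). Mixed strategy needed.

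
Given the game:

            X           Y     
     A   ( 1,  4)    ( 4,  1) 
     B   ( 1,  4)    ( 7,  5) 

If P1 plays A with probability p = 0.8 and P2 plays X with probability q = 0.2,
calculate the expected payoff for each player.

E[P1] = 3.88, E[P2] = 2.24

Work:
E[P1] = p·q·π₁(A,X) + p·(1-q)·π₁(A,Y) + (1-p)·q·π₁(B,X) + (1-p)·(1-q)·π₁(B,Y)
= 0.8·0.2·1 + 0.8·0.8·4 + 0.2·0.2·1 + 0.2·0.8·7
= 3.88

E[P2] = 2.24 (similar calculation)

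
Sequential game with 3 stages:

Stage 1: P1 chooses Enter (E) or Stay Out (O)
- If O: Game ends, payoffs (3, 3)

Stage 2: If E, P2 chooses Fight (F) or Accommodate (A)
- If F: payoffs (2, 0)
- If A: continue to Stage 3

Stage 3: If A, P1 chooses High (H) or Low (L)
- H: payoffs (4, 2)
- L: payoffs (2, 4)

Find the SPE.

SPE: (E, A, H); Outcome (4, 2)

Work:
Stage 3: P1 chooses H (4 vs 2)
Stage 2: P2: F->0, A->2 (anticipating H). Choose A
Stage 1: P1: O->3, E->4 (anticipating A, H). Choose E
SPE path: E -> A -> H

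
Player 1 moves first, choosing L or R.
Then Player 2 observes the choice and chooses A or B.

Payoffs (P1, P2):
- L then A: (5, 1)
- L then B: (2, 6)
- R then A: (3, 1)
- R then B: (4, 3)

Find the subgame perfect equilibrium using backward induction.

P1 plays R, P2 plays B after L and B after R; Payoff (4, 3)

Work:
Backward induction:
After L: P2 chooses B → P1 gets 2
After R: P2 chooses B → P1 gets 4
P1 chooses R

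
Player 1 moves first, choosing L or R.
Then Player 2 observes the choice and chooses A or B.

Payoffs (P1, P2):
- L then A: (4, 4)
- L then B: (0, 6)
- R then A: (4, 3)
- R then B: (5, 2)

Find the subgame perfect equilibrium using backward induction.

P1 plays R, P2 plays B after L and A after R; Payoff (4, 3)

Work:
Backward induction:
After L: P2 chooses B → P1 gets 0
After R: P2 chooses A → P1 gets 4
P1 chooses R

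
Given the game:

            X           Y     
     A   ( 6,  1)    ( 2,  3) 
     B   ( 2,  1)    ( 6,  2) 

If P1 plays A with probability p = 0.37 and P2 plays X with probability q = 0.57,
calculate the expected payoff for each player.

E[P1] = 3.9272, E[P2] = 1.5891

Work:
E[P1] = p·q·π₁(A,X) + p·(1-q)·π₁(A,Y) + (1-p)·q·π₁(B,X) + (1-p)·(1-q)·π₁(B,Y)
= 0.37·0.57·6 + 0.37·0.43·2 + 0.63·0.57·2 + 0.63·0.43·6
= 3.9272

E[P2] = 1.5891 (similar calculation)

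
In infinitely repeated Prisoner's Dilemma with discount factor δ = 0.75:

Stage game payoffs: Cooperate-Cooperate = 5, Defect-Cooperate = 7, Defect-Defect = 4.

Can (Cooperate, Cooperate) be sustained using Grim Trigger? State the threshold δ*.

δ* = 0.6667; since δ = 0.75 ≥ 0.6667, cooperation can be sustained

Work:
For Grim Trigger:
Cooperate forever: 5/(1-δ)
Defect then punished: 7 + 4·δ/(1-δ)
Need: 5/(1-δ) ≥ 7 + 4·δ/(1-δ)
Solving: δ ≥ (T-R)/(T-P) = (7-5)/(7-4) = 0.6667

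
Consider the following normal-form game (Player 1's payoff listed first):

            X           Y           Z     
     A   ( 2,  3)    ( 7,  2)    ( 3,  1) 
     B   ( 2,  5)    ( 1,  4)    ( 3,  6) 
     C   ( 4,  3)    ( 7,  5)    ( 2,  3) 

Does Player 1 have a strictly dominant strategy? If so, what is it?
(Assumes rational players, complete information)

No strictly dominant strategy exists for Player 1

Work:
A strategy strictly dominates another if it gives a strictly higher payoff against every opponent action. Compare each pair of P1's strategies column-by-column:
  A vs B: [2 vs 2, 7 vs 1, 3 vs 3] → A does not strictly dominate B (column X: 2 ≤ 2)
  A vs C: [2 vs 4, 7 vs 7, 3 vs 2] → A does not strictly dominate C (column X: 2 ≤ 4)
  B vs A: [2 vs 2, 1 vs 7, 3 vs 3] → B does not strictly dominate A (column X: 2 ≤ 2)
  B vs C: [2 vs 4, 1 vs 7, 3 vs 2] → B does not strictly dominate C (column X: 2 ≤ 4)
  C vs A: [4 vs 2, 7 vs 7, 2 vs 3] → C does not strictly dominate A (column Y: 7 ≤ 7)
  C vs B: [4 vs 2, 7 vs 1, 2 vs 3] → C does not strictly dominate B (column Z: 2 ≤ 3)
No single strategy strictly dominates all others → no strictly dominant strategy.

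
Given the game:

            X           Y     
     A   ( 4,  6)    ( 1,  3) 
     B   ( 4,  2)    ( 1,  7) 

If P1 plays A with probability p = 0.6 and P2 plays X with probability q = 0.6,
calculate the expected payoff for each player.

E[P1] = 2.8, E[P2] = 4.48

Work:
E[P1] = p·q·π₁(A,X) + p·(1-q)·π₁(A,Y) + (1-p)·q·π₁(B,X) + (1-p)·(1-q)·π₁(B,Y)
= 0.6·0.6·4 + 0.6·0.4·1 + 0.4·0.6·4 + 0.4·0.4·1
= 2.8

E[P2] = 4.48 (similar calculation)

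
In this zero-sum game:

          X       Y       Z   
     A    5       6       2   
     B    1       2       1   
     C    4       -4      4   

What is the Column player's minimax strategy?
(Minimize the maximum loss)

Column should play Z, value = 4

Work:
Column player minimizes Row's maximum payoff:
Column X: max payoff to Row = 5
Column Y: max payoff to Row = 6
Column Z: max payoff to Row = 4
Minimum is 4, achieved by column Z.
Minimax strategy: Z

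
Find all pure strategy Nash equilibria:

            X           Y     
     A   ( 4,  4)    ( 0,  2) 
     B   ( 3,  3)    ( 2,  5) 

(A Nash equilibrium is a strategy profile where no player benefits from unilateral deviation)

Nash equilibrium: (A, X), (B, Y)

Work:
Best responses:
  P1 vs X: payoffs [4, 3] → best response A (payoff 4)
  P1 vs Y: payoffs [0, 2] → best response B (payoff 2)
  P2 vs A: payoffs [4, 2] → best response X (payoff 4)
  P2 vs B: payoffs [3, 5] → best response Y (payoff 5)
Mutual best responses: (A,X), (B,Y) → Nash equilibria.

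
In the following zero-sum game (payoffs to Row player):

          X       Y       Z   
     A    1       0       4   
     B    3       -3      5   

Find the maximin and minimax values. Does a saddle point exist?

Maximin = 0, Minimax = 0, Saddle: True

Work:
Row minimums: [0, -3] → maximin = 0
Column maximums: [3, 0, 5] → minimax = 0
Saddle point exists! Game value = 0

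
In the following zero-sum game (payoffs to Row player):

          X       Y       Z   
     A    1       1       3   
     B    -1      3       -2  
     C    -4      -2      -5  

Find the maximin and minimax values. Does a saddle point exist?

Maximin = 1, Minimax = 1, Saddle: True

Work:
Row minimums: [1, -2, -5] → maximin = 1
Column maximums: [1, 3, 3] → minimax = 1
Saddle point exists! Game value = 1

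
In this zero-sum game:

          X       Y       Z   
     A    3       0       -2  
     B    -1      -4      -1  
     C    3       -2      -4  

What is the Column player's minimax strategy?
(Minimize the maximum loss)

Column should play Z, value = -1

Work:
Column player minimizes Row's maximum payoff:
Column X: max payoff to Row = 3
Column Y: max payoff to Row = 0
Column Z: max payoff to Row = -1
Minimum is -1, achieved by column Z.
Minimax strategy: Z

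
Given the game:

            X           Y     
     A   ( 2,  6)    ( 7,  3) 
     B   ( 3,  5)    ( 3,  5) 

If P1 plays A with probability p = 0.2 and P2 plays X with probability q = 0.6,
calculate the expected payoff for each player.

E[P1] = 3.2, E[P2] = 4.96

Work:
E[P1] = p·q·π₁(A,X) + p·(1-q)·π₁(A,Y) + (1-p)·q·π₁(B,X) + (1-p)·(1-q)·π₁(B,Y)
= 0.2·0.6·2 + 0.2·0.4·7 + 0.8·0.6·3 + 0.8·0.4·3
= 3.2

E[P2] = 4.96 (similar calculation)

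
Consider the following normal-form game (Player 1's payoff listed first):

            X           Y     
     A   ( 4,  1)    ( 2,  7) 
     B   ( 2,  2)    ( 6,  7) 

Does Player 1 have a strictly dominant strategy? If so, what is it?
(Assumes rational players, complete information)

No strictly dominant strategy exists for Player 1

Work:
A strategy strictly dominates another if it gives a strictly higher payoff against every opponent action. Compare each pair of P1's strategies column-by-column:
  A vs B: [4 vs 2, 2 vs 6] → A does not strictly dominate B (column Y: 2 ≤ 6)
  B vs A: [2 vs 4, 6 vs 2] → B does not strictly dominate A (column X: 2 ≤ 4)
No single strategy strictly dominates all others → no strictly dominant strategy.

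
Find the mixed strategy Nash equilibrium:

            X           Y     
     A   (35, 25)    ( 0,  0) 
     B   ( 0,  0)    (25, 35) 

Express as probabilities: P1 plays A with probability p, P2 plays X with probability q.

p = 0.5833, q = 0.4167

Work:
Find probabilities that make opponent indifferent:
P2 chooses q to make P1 indifferent between A and B
P1 chooses p to make P2 indifferent between X and Y
Mixed NE: P1 plays (A: 0.5833, B: 0.4167), P2 plays (X: 0.4167, Y: 0.5833)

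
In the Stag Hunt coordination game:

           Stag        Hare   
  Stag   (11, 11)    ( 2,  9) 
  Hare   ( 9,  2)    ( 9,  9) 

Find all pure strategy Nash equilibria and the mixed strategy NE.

Pure NE: (Stag, Stag) and (Hare, Hare); Mixed NE: p = 0.7778, q = 0.7778

Work:
Check pure NE:
(Stag, Stag): (11, 11) - no unilateral deviation beneficial
(Hare, Hare): (9, 9) - no unilateral deviation beneficial
Mixed NE: P1 plays Stag with p = 0.7778, P2 plays Stag with q = 0.7778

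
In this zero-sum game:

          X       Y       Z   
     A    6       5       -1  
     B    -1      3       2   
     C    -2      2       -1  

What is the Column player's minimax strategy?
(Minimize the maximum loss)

Column should play Z, value = 2

Work:
Column player minimizes Row's maximum payoff:
Column X: max payoff to Row = 6
Column Y: max payoff to Row = 5
Column Z: max payoff to Row = 2
Minimum is 2, achieved by column Z.
Minimax strategy: Z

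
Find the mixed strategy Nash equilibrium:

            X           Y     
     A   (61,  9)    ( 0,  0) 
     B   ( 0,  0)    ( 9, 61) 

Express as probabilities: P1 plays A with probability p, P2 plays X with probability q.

p = 0.8714, q = 0.1286

Work:
Find probabilities that make opponent indifferent:
P2 chooses q to make P1 indifferent between A and B
P1 chooses p to make P2 indifferent between X and Y
Mixed NE: P1 plays (A: 0.8714, B: 0.1286), P2 plays (X: 0.1286, Y: 0.8714)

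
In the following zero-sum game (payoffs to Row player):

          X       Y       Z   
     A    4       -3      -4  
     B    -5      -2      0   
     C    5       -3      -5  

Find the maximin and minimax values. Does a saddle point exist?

Maximin = -4, Minimax = -2, Saddle: False

Work:
Row minimums: [-4, -5, -5] → maximin = -4
Column maximums: [5, -2, 0] → minimax = -2
No saddle point (maximin ≠ minimax). Mixed strategy needed.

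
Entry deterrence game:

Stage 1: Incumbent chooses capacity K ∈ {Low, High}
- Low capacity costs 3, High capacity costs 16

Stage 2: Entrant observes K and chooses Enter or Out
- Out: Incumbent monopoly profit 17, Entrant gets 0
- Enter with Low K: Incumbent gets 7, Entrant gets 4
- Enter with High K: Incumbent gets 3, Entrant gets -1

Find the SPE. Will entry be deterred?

SPE: (Low, Enter|Low, Out|High); Entry not deterred. Incumbent net profit = 4, Entrant gets 4

Work:
After Low K: Entrant enters (4 > 0)
After High K: Entrant stays out (-1 < 0)
Incumbent: Low → 7−3=4, High → 17−16=1
Incumbent chooses Low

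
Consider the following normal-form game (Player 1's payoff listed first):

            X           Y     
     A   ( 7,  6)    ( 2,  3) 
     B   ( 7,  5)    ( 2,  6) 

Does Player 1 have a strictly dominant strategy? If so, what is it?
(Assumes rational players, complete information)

No strictly dominant strategy exists for Player 1

Work:
A strategy strictly dominates another if it gives a strictly higher payoff against every opponent action. Compare each pair of P1's strategies column-by-column:
  A vs B: [7 vs 7, 2 vs 2] → A does not strictly dominate B (column X: 7 ≤ 7)
  B vs A: [7 vs 7, 2 vs 2] → B does not strictly dominate A (column X: 7 ≤ 7)
No single strategy strictly dominates all others → no strictly dominant strategy.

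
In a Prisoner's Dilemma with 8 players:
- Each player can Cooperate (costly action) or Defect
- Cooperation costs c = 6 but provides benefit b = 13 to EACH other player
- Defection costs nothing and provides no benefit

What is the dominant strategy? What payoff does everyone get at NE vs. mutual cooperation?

Dominant: Defect; NE payoff = 0; Coop payoff = 85

Work:
Defect dominates (saves cost c = 6, benefit to others is external)
NE: All defect → everyone gets 0
If all cooperate: each receives (7)×13 - 6 = 85
Social dilemma: 85 > 0 but NE gives 0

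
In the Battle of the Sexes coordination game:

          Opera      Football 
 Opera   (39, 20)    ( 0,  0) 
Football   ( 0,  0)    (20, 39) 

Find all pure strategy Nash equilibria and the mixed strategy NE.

Pure NE: (Opera, Opera) and (Football, Football); Mixed NE: p = 0.661, q = 0.339

Work:
Check pure NE:
(Opera, Opera): (39, 20) - no unilateral deviation beneficial
(Football, Football): (20, 39) - no unilateral deviation beneficial
Mixed NE: P1 plays Opera with p = 0.661, P2 plays Opera with q = 0.339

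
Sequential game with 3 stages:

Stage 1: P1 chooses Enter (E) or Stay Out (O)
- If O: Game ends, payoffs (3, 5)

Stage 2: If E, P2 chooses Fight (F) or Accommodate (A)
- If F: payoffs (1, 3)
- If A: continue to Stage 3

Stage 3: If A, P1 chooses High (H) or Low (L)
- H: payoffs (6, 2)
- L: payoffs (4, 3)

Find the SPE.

SPE: (O, F, H); Outcome (3, 5)

Work:
Stage 3: P1 chooses H (6 vs 4)
Stage 2: P2: F->3, A->2 (anticipating H). Choose F
Stage 1: P1: O->3, E->1 (anticipating F, H). Choose O
SPE path: O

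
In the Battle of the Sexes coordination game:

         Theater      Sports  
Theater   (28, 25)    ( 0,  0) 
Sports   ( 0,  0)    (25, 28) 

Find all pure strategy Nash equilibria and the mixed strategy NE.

Pure NE: (Theater, Theater) and (Sports, Sports); Mixed NE: p = 0.5283, q = 0.4717

Work:
Check pure NE:
(Theater, Theater): (28, 25) - no unilateral deviation beneficial
(Sports, Sports): (25, 28) - no unilateral deviation beneficial
Mixed NE: P1 plays Theater with p = 0.5283, P2 plays Theater with q = 0.4717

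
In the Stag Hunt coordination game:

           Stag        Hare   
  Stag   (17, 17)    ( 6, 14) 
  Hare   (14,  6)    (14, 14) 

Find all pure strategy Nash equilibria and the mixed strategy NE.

Pure NE: (Stag, Stag) and (Hare, Hare); Mixed NE: p = 0.7273, q = 0.7273

Work:
Check pure NE:
(Stag, Stag): (17, 17) - no unilateral deviation beneficial
(Hare, Hare): (14, 14) - no unilateral deviation beneficial
Mixed NE: P1 plays Stag with p = 0.7273, P2 plays Stag with q = 0.7273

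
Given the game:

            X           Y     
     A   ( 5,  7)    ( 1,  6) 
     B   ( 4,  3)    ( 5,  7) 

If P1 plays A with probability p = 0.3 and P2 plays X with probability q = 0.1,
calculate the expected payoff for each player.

E[P1] = 3.85, E[P2] = 6.45

Work:
E[P1] = p·q·π₁(A,X) + p·(1-q)·π₁(A,Y) + (1-p)·q·π₁(B,X) + (1-p)·(1-q)·π₁(B,Y)
= 0.3·0.1·5 + 0.3·0.9·1 + 0.7·0.1·4 + 0.7·0.9·5
= 3.85

E[P2] = 6.45 (similar calculation)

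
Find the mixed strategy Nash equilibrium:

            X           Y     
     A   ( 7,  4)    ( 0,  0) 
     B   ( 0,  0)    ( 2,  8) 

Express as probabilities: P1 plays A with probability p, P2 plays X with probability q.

p = 0.6667, q = 0.2222

Work:
Find probabilities that make opponent indifferent:
P2 chooses q to make P1 indifferent between A and B
P1 chooses p to make P2 indifferent between X and Y
Mixed NE: P1 plays (A: 0.6667, B: 0.3333), P2 plays (X: 0.2222, Y: 0.7778)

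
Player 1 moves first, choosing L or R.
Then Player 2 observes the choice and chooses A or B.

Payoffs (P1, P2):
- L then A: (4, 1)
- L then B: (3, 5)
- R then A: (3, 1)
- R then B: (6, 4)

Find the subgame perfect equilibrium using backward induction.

P1 plays R, P2 plays B after L and B after R; Payoff (6, 4)

Work:
Backward induction:
After L: P2 chooses B → P1 gets 3
After R: P2 chooses B → P1 gets 6
P1 chooses R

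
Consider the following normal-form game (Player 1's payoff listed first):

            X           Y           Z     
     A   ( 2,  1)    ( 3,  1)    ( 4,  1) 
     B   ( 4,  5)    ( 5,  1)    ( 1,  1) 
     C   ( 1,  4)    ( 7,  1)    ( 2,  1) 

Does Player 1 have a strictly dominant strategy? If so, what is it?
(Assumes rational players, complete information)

No strictly dominant strategy exists for Player 1

Work:
A strategy strictly dominates another if it gives a strictly higher payoff against every opponent action. Compare each pair of P1's strategies column-by-column:
  A vs B: [2 vs 4, 3 vs 5, 4 vs 1] → A does not strictly dominate B (column X: 2 ≤ 4)
  A vs C: [2 vs 1, 3 vs 7, 4 vs 2] → A does not strictly dominate C (column Y: 3 ≤ 7)
  B vs A: [4 vs 2, 5 vs 3, 1 vs 4] → B does not strictly dominate A (column Z: 1 ≤ 4)
  B vs C: [4 vs 1, 5 vs 7, 1 vs 2] → B does not strictly dominate C (column Y: 5 ≤ 7)
  C vs A: [1 vs 2, 7 vs 3, 2 vs 4] → C does not strictly dominate A (column X: 1 ≤ 2)
  C vs B: [1 vs 4, 7 vs 5, 2 vs 1] → C does not strictly dominate B (column X: 1 ≤ 4)
No single strategy strictly dominates all others → no strictly dominant strategy.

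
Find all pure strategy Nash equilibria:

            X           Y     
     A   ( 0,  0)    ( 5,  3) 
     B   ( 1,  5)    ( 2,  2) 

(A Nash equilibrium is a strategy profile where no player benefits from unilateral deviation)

Nash equilibrium: (A, Y), (B, X)

Work:
Best responses:
  P1 vs X: payoffs [0, 1] → best response B (payoff 1)
  P1 vs Y: payoffs [5, 2] → best response A (payoff 5)
  P2 vs A: payoffs [0, 3] → best response Y (payoff 3)
  P2 vs B: payoffs [5, 2] → best response X (payoff 5)
Mutual best responses: (A,Y), (B,X) → Nash equilibria.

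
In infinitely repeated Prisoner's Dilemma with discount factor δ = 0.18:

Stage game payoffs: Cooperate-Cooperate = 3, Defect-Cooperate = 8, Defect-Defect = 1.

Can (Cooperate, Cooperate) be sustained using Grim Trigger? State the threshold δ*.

δ* = 0.7143; since δ = 0.18 < 0.7143, cooperation cannot be sustained

Work:
For Grim Trigger:
Cooperate forever: 3/(1-δ)
Defect then punished: 8 + 1·δ/(1-δ)
Need: 3/(1-δ) ≥ 8 + 1·δ/(1-δ)
Solving: δ ≥ (T-R)/(T-P) = (8-3)/(8-1) = 0.7143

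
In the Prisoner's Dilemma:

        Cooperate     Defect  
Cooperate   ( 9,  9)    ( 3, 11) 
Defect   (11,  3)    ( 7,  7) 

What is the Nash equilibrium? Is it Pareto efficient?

(Defect, Defect) is NE; not Pareto efficient

Work:
Defect dominates Cooperate for both players:
If P2 cooperates: Defect (11) > Cooperate (9)
If P2 defects: Defect (7) > Cooperate (3)
NE: (Defect, Defect) with payoff (7, 7)
But (Cooperate, Cooperate) = (9, 9) Pareto dominates (7, 7)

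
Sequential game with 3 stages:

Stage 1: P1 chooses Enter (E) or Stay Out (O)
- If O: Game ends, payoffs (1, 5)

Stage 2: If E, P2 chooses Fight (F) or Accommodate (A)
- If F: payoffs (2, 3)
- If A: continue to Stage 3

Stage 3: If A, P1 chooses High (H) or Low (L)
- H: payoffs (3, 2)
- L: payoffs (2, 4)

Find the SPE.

SPE: (E, F, H); Outcome (2, 3)

Work:
Stage 3: P1 chooses H (3 vs 2)
Stage 2: P2: F->3, A->2 (anticipating H). Choose F
Stage 1: P1: O->1, E->2 (anticipating F, H). Choose E
SPE path: E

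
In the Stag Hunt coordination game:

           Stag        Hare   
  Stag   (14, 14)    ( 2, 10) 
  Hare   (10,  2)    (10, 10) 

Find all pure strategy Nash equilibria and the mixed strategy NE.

Pure NE: (Stag, Stag) and (Hare, Hare); Mixed NE: p = 0.6667, q = 0.6667

Work:
Check pure NE:
(Stag, Stag): (14, 14) - no unilateral deviation beneficial
(Hare, Hare): (10, 10) - no unilateral deviation beneficial
Mixed NE: P1 plays Stag with p = 0.6667, P2 plays Stag with q = 0.6667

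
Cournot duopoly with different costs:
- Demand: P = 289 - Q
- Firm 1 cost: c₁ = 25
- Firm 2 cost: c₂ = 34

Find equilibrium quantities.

q₁* = 91.0, q₂* = 82.0

Work:
Reaction: q₁ = (289 - 25 - q₂)/2
Reaction: q₂ = (289 - 34 - q₁)/2
Solve simultaneously:
q₁* = (289 - 2×25 + 34)/3 = 91.0
q₂* = (289 - 2×34 + 25)/3 = 82.0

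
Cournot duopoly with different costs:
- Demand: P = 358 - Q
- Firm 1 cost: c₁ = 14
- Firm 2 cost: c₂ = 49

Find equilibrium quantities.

q₁* = 126.33, q₂* = 91.33

Work:
Reaction: q₁ = (358 - 14 - q₂)/2
Reaction: q₂ = (358 - 49 - q₁)/2
Solve simultaneously:
q₁* = (358 - 2×14 + 49)/3 = 126.33
q₂* = (358 - 2×49 + 14)/3 = 91.33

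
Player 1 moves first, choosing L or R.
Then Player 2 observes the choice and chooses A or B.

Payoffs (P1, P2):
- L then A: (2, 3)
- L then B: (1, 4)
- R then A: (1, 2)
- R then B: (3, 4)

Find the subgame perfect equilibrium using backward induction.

P1 plays R, P2 plays B after L and B after R; Payoff (3, 4)

Work:
Backward induction:
After L: P2 chooses B → P1 gets 1
After R: P2 chooses B → P1 gets 3
P1 chooses R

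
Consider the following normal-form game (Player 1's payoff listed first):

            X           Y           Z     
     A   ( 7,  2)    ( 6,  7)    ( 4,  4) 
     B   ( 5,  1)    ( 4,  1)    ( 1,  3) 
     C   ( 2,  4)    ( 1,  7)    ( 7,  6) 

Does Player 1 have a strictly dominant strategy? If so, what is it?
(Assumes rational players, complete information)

No strictly dominant strategy exists for Player 1

Work:
A strategy strictly dominates another if it gives a strictly higher payoff against every opponent action. Compare each pair of P1's strategies column-by-column:
  A vs B: [7 vs 5, 6 vs 4, 4 vs 1] → A strictly dominates B
  A vs C: [7 vs 2, 6 vs 1, 4 vs 7] → A does not strictly dominate C (column Z: 4 ≤ 7)
  B vs A: [5 vs 7, 4 vs 6, 1 vs 4] → B does not strictly dominate A (column X: 5 ≤ 7)
  B vs C: [5 vs 2, 4 vs 1, 1 vs 7] → B does not strictly dominate C (column Z: 1 ≤ 7)
  C vs A: [2 vs 7, 1 vs 6, 7 vs 4] → C does not strictly dominate A (column X: 2 ≤ 7)
  C vs B: [2 vs 5, 1 vs 4, 7 vs 1] → C does not strictly dominate B (column X: 2 ≤ 5)
No single strategy strictly dominates all others → no strictly dominant strategy.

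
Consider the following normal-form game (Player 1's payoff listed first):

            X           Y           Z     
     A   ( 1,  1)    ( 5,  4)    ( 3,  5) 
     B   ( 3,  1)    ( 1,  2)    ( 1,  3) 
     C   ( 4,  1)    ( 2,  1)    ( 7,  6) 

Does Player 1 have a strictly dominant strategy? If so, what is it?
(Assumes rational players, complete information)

No strictly dominant strategy exists for Player 1

Work:
A strategy strictly dominates another if it gives a strictly higher payoff against every opponent action. Compare each pair of P1's strategies column-by-column:
  A vs B: [1 vs 3, 5 vs 1, 3 vs 1] → A does not strictly dominate B (column X: 1 ≤ 3)
  A vs C: [1 vs 4, 5 vs 2, 3 vs 7] → A does not strictly dominate C (column X: 1 ≤ 4)
  B vs A: [3 vs 1, 1 vs 5, 1 vs 3] → B does not strictly dominate A (column Y: 1 ≤ 5)
  B vs C: [3 vs 4, 1 vs 2, 1 vs 7] → B does not strictly dominate C (column X: 3 ≤ 4)
  C vs A: [4 vs 1, 2 vs 5, 7 vs 3] → C does not strictly dominate A (column Y: 2 ≤ 5)
  C vs B: [4 vs 3, 2 vs 1, 7 vs 1] → C strictly dominates B
No single strategy strictly dominates all others → no strictly dominant strategy.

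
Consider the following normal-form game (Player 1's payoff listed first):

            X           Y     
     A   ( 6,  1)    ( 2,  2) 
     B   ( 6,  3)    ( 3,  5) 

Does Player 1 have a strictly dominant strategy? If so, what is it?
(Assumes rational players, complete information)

No strictly dominant strategy exists for Player 1

Work:
A strategy strictly dominates another if it gives a strictly higher payoff against every opponent action. Compare each pair of P1's strategies column-by-column:
  A vs B: [6 vs 6, 2 vs 3] → A does not strictly dominate B (column X: 6 ≤ 6)
  B vs A: [6 vs 6, 3 vs 2] → B does not strictly dominate A (column X: 6 ≤ 6)
No single strategy strictly dominates all others → no strictly dominant strategy.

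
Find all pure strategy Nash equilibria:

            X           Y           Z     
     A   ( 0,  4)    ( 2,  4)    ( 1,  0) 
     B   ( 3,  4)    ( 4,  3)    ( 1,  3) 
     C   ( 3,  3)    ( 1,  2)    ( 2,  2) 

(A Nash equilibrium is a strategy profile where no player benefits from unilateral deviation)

Nash equilibrium: (B, X), (C, X)

Work:
Best responses:
  P1 vs X: payoffs [0, 3, 3] → best response B/C (payoff 3)
  P1 vs Y: payoffs [2, 4, 1] → best response B (payoff 4)
  P1 vs Z: payoffs [1, 1, 2] → best response C (payoff 2)
  P2 vs A: payoffs [4, 4, 0] → best response X/Y (payoff 4)
  P2 vs B: payoffs [4, 3, 3] → best response X (payoff 4)
  P2 vs C: payoffs [3, 2, 2] → best response X (payoff 3)
Mutual best responses: (B,X), (C,X) → Nash equilibria.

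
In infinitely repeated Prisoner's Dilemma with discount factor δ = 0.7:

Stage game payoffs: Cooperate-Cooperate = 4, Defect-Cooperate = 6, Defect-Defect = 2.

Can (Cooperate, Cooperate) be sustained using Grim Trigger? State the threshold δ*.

δ* = 0.5; since δ = 0.7 ≥ 0.5, cooperation can be sustained

Work:
For Grim Trigger:
Cooperate forever: 4/(1-δ)
Defect then punished: 6 + 2·δ/(1-δ)
Need: 4/(1-δ) ≥ 6 + 2·δ/(1-δ)
Solving: δ ≥ (T-R)/(T-P) = (6-4)/(6-2) = 0.5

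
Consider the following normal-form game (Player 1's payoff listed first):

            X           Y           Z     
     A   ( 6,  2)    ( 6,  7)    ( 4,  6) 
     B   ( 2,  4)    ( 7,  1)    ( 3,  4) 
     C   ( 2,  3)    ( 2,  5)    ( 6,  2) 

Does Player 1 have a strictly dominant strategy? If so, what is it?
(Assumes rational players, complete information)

No strictly dominant strategy exists for Player 1

Work:
A strategy strictly dominates another if it gives a strictly higher payoff against every opponent action. Compare each pair of P1's strategies column-by-column:
  A vs B: [6 vs 2, 6 vs 7, 4 vs 3] → A does not strictly dominate B (column Y: 6 ≤ 7)
  A vs C: [6 vs 2, 6 vs 2, 4 vs 6] → A does not strictly dominate C (column Z: 4 ≤ 6)
  B vs A: [2 vs 6, 7 vs 6, 3 vs 4] → B does not strictly dominate A (column X: 2 ≤ 6)
  B vs C: [2 vs 2, 7 vs 2, 3 vs 6] → B does not strictly dominate C (column X: 2 ≤ 2)
  C vs A: [2 vs 6, 2 vs 6, 6 vs 4] → C does not strictly dominate A (column X: 2 ≤ 6)
  C vs B: [2 vs 2, 2 vs 7, 6 vs 3] → C does not strictly dominate B (column X: 2 ≤ 2)
No single strategy strictly dominates all others → no strictly dominant strategy.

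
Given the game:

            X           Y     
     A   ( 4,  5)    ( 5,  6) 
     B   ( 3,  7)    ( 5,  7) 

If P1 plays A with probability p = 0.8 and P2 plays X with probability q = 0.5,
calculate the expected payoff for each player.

E[P1] = 4.4, E[P2] = 5.8

Work:
E[P1] = p·q·π₁(A,X) + p·(1-q)·π₁(A,Y) + (1-p)·q·π₁(B,X) + (1-p)·(1-q)·π₁(B,Y)
= 0.8·0.5·4 + 0.8·0.5·5 + 0.2·0.5·3 + 0.2·0.5·5
= 4.4

E[P2] = 5.8 (similar calculation)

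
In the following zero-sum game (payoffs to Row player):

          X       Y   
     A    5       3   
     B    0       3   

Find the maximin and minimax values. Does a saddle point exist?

Maximin = 3, Minimax = 3, Saddle: True

Work:
Row minimums: [3, 0] → maximin = 3
Column maximums: [5, 3] → minimax = 3
Saddle point exists! Game value = 3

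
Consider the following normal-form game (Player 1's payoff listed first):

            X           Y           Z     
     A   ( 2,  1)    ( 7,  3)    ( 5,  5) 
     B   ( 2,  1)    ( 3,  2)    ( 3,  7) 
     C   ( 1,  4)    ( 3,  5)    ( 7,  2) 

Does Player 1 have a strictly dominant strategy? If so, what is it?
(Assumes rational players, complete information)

No strictly dominant strategy exists for Player 1

Work:
A strategy strictly dominates another if it gives a strictly higher payoff against every opponent action. Compare each pair of P1's strategies column-by-column:
  A vs B: [2 vs 2, 7 vs 3, 5 vs 3] → A does not strictly dominate B (column X: 2 ≤ 2)
  A vs C: [2 vs 1, 7 vs 3, 5 vs 7] → A does not strictly dominate C (column Z: 5 ≤ 7)
  B vs A: [2 vs 2, 3 vs 7, 3 vs 5] → B does not strictly dominate A (column X: 2 ≤ 2)
  B vs C: [2 vs 1, 3 vs 3, 3 vs 7] → B does not strictly dominate C (column Y: 3 ≤ 3)
  C vs A: [1 vs 2, 3 vs 7, 7 vs 5] → C does not strictly dominate A (column X: 1 ≤ 2)
  C vs B: [1 vs 2, 3 vs 3, 7 vs 3] → C does not strictly dominate B (column X: 1 ≤ 2)
No single strategy strictly dominates all others → no strictly dominant strategy.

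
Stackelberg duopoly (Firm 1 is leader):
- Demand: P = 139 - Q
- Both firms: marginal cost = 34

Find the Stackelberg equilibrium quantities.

q₁* (leader) = 52.5, q₂* (follower) = 26.25

Work:
Follower's reaction: q₂ = (a - c - q₁)/2
Leader substitutes: π₁ = q₁·(a - q₁ - (a-c-q₁)/2 - c)
FOC: q₁* = (139 - 34)/2 = 52.50
Then: q₂* = (139 - 34 - 52.5)/2 = 26.25
Leader has first-mover advantage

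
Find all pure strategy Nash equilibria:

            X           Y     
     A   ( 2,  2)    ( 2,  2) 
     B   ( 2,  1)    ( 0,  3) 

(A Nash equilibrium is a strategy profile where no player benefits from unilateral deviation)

Nash equilibrium: (A, X), (A, Y)

Work:
Best responses:
  P1 vs X: payoffs [2, 2] → best response A/B (payoff 2)
  P1 vs Y: payoffs [2, 0] → best response A (payoff 2)
  P2 vs A: payoffs [2, 2] → best response X/Y (payoff 2)
  P2 vs B: payoffs [1, 3] → best response Y (payoff 3)
Mutual best responses: (A,X), (A,Y) → Nash equilibria.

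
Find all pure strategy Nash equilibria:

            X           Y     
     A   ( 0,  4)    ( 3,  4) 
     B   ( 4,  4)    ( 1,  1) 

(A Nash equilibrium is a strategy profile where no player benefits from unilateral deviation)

Nash equilibrium: (A, Y), (B, X)

Work:
Best responses:
  P1 vs X: payoffs [0, 4] → best response B (payoff 4)
  P1 vs Y: payoffs [3, 1] → best response A (payoff 3)
  P2 vs A: payoffs [4, 4] → best response X/Y (payoff 4)
  P2 vs B: payoffs [4, 1] → best response X (payoff 4)
Mutual best responses: (A,Y), (B,X) → Nash equilibria.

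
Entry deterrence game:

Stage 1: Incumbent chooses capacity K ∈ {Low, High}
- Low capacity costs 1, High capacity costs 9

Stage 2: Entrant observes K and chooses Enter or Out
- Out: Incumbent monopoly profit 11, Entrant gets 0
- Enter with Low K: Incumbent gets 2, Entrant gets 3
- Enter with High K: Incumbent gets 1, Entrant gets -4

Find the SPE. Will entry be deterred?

SPE: (High, Enter|Low, Out|High); Entry deterred. Incumbent net profit = 2

Work:
After Low K: Entrant enters (3 > 0)
After High K: Entrant stays out (-4 < 0)
Incumbent: Low → 2−1=1, High → 11−9=2
Incumbent chooses High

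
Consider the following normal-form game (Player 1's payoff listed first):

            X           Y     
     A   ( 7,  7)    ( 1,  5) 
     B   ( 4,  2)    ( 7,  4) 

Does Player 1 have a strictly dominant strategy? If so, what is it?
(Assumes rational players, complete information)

No strictly dominant strategy exists for Player 1

Work:
A strategy strictly dominates another if it gives a strictly higher payoff against every opponent action. Compare each pair of P1's strategies column-by-column:
  A vs B: [7 vs 4, 1 vs 7] → A does not strictly dominate B (column Y: 1 ≤ 7)
  B vs A: [4 vs 7, 7 vs 1] → B does not strictly dominate A (column X: 4 ≤ 7)
No single strategy strictly dominates all others → no strictly dominant strategy.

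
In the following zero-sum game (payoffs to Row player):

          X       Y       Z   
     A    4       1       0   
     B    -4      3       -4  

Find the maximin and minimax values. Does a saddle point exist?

Maximin = 0, Minimax = 0, Saddle: True

Work:
Row minimums: [0, -4] → maximin = 0
Column maximums: [4, 3, 0] → minimax = 0
Saddle point exists! Game value = 0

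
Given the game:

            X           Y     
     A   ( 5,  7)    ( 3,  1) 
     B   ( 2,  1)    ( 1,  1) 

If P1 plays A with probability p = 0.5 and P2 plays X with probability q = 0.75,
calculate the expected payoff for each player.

E[P1] = 3.125, E[P2] = 3.25

Work:
E[P1] = p·q·π₁(A,X) + p·(1-q)·π₁(A,Y) + (1-p)·q·π₁(B,X) + (1-p)·(1-q)·π₁(B,Y)
= 0.5·0.75·5 + 0.5·0.25·3 + 0.5·0.75·2 + 0.5·0.25·1
= 3.125

E[P2] = 3.25 (similar calculation)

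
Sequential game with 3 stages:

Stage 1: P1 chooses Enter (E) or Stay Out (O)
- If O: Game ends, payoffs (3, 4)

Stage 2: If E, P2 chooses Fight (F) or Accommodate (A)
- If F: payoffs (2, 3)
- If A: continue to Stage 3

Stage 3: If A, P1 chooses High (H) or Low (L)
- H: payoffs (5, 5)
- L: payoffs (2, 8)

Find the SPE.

SPE: (E, A, H); Outcome (5, 5)

Work:
Stage 3: P1 chooses H (5 vs 2)
Stage 2: P2: F->3, A->5 (anticipating H). Choose A
Stage 1: P1: O->3, E->5 (anticipating A, H). Choose E
SPE path: E -> A -> H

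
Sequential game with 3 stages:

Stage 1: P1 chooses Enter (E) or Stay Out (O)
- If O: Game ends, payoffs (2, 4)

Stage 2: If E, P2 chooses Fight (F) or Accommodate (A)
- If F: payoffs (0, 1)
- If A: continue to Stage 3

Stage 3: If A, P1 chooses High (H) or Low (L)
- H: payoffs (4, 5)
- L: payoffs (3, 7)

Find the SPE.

SPE: (E, A, H); Outcome (4, 5)

Work:
Stage 3: P1 chooses H (4 vs 3)
Stage 2: P2: F->1, A->5 (anticipating H). Choose A
Stage 1: P1: O->2, E->4 (anticipating A, H). Choose E
SPE path: E -> A -> H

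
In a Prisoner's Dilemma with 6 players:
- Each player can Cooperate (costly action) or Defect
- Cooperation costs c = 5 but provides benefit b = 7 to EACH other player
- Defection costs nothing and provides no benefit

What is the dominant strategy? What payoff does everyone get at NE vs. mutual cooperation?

Dominant: Defect; NE payoff = 0; Coop payoff = 30

Work:
Defect dominates (saves cost c = 5, benefit to others is external)
NE: All defect → everyone gets 0
If all cooperate: each receives (5)×7 - 5 = 30
Social dilemma: 30 > 0 but NE gives 0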